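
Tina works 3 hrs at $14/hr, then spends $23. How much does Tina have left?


Calculate earnings:
3 x $14 = $42
Subtract spending:
$42 - $23 = $19

$19


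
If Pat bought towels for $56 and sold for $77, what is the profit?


Selling price = $77
Cost price = $56
Profit = selling price - cost price:
Profit = $77 - $56 = $21

$21


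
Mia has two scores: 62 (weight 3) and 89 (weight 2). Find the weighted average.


Weighted sum:
3 x 62 + 2 x 89 = 364
Total weight:
3 + 2 = 5
Weighted average:
364 / 5 = 72.8

72.8


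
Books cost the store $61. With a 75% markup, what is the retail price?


Calculate the markup amount:
75% of $61 = $45.75
Add to cost:
$61 + $45.75 = $106.75

$106.75


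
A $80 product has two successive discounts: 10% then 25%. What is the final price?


First discount:
10% of $80 = $8
Price after first discount:
$80 - $8 = $72
Second discount:
25% of $72 = $18
Final price:
$72 - $18 = $54

$54


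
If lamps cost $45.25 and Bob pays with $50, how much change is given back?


Start with the amount paid:
$50
Subtract the price:
$50 - $45.25 = $4.75

$4.75


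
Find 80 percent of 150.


Convert percentage to decimal:
80% = 0.8
Multiply:
150 x 0.8 = 120

120


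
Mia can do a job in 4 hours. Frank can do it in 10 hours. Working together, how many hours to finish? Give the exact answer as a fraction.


Mia's rate: 1/4 of the job per hour
Frank's rate: 1/10 of the job per hour
Combined rate: 1/4 + 1/10 = 7/20 per hour
Time = 1 / (7/20) = 20/7 hours (≈ 2.86 hours)

20/7 hours


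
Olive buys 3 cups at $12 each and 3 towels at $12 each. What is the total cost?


Cost of cups:
3 x $12 = $36
Cost of towels:
3 x $12 = $36
Add both:
$36 + $36 = $72

$72


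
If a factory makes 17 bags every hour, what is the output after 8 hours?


Production rate: 17 bags per hour
Time: 8 hours
Total: 17 x 8 = 136 bags

136 bags


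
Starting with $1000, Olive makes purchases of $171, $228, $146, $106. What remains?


Add up expenses:
$171 + $228 + $146 + $106 = $651
Subtract from budget:
$1000 - $651 = $349

$349


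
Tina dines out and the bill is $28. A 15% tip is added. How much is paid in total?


Calculate the tip:
15% of $28 = $4.20
Add tip to meal cost:
$28 + $4.20 = $32.20

$32.20


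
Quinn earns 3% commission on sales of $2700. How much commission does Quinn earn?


Convert rate to decimal:
3% = 0.03
Multiply by sales:
$2700 x 0.03 = $81

$81


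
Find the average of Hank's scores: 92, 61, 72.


Add the scores:
92 + 61 + 72 = 225
Divide by the number of tests:
225 / 3 = 75

75


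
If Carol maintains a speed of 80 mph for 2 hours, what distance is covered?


Use the formula: distance = speed x time
Speed = 80 mph, Time = 2 hours
80 x 2 = 160 miles

160 miles


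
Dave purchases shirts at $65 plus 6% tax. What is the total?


Calculate the tax:
6% of $65 = $3.90
Add tax to price:
$65 + $3.90 = $68.90

$68.90


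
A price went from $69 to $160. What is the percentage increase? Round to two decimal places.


Find the absolute change:
|160 - 69| = 91
Divide by original and multiply by 100:
91 / 69 x 100 = 131.8840...% ≈ 131.88%

131.88%


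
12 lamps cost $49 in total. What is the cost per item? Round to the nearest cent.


Total cost: $49
Number of items: 12
Unit price: $49 / 12 = $4.0833... ≈ $4.08

$4.08


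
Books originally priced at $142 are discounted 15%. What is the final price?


Calculate the discount amount:
15% of $142 = $21.30
Subtract from original:
$142 - $21.30 = $120.70

$120.70


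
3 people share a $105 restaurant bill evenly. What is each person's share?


Total bill: $105
Number of people: 3
Each pays: $105 / 3 = $35

$35


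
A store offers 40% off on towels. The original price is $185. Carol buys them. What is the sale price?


Calculate the discount amount:
40% of $185 = $74
Subtract from original:
$185 - $74 = $111

$111


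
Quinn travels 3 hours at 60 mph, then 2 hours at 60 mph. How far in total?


Leg 1 distance:
60 x 3 = 180 miles
Leg 2 distance:
60 x 2 = 120 miles
Total distance:
180 + 120 = 300 miles

300 miles


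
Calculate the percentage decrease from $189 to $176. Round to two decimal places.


Find the absolute change:
|176 - 189| = 13
Divide by original and multiply by 100:
13 / 189 x 100 = 6.8783...% ≈ 6.88%

6.88%


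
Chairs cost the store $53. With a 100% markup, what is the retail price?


Calculate the markup amount:
100% of $53 = $53
Add to cost:
$53 + $53 = $106

$106


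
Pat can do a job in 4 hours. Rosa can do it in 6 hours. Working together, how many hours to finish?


Pat's rate: 1/4 of the job per hour
Rosa's rate: 1/6 of the job per hour
Combined rate: 1/4 + 1/6 = 5/12 per hour
Time = 1 / (5/12) = 12/5 = 2.4 hours

2.4 hours


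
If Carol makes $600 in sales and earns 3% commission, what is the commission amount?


Convert rate to decimal:
3% = 0.03
Multiply by sales:
$600 x 0.03 = $18

$18


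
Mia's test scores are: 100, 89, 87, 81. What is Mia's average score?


Add the scores:
100 + 89 + 87 + 81 = 357
Divide by the number of tests:
357 / 4 = 89.25

89.25


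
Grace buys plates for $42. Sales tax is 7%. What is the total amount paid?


Calculate the tax:
7% of $42 = $2.94
Add tax to price:
$42 + $2.94 = $44.94

$44.94


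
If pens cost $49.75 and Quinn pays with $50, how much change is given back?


Start with the amount paid:
$50
Subtract the price:
$50 - $49.75 = $0.25

$0.25


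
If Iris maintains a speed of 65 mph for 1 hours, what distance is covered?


Use the formula: distance = speed x time
Speed = 65 mph, Time = 1 hours
65 x 1 = 65 miles

65 miles


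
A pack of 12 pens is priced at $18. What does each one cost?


Total cost: $18
Number of items: 12
Unit price: $18 / 12 = $1.50

$1.50


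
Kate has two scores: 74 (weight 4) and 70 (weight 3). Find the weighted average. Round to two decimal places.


Weighted sum:
4 x 74 + 3 x 70 = 506
Total weight:
4 + 3 = 7
Weighted average:
506 / 7 = 72.2857... ≈ 72.29

72.29


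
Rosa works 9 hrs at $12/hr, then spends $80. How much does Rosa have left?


Calculate earnings:
9 x $12 = $108
Subtract spending:
$108 - $80 = $28

$28


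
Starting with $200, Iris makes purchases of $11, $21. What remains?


Add up expenses:
$11 + $21 = $32
Subtract from budget:
$200 - $32 = $168

$168


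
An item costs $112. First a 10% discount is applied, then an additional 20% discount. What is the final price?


First discount:
10% of $112 = $11.20
Price after first discount:
$112 - $11.20 = $100.80
Second discount:
20% of $100.80 = $20.16
Final price:
$100.80 - $20.16 = $80.64

$80.64


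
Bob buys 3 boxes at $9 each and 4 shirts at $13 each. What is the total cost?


Cost of boxes:
3 x $9 = $27
Cost of shirts:
4 x $13 = $52
Add both:
$27 + $52 = $79

$79


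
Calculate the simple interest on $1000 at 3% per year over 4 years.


Use the formula I = P x R x T / 100
P x R x T = 1000 x 3 x 4 = 12000
I = 12000 / 100 = $120

$120


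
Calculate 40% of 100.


Convert percentage to decimal:
40% = 0.4
Multiply:
100 x 0.4 = 40

40


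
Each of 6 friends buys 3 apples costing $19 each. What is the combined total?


Cost per person:
3 x $19 = $57
Group total:
6 x $57 = $342

$342


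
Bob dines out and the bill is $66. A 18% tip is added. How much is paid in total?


Calculate the tip:
18% of $66 = $11.88
Add tip to meal cost:
$66 + $11.88 = $77.88

$77.88


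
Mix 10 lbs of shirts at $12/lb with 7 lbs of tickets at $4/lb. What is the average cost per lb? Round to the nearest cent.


Cost of shirts:
10 x $12 = $120
Cost of tickets:
7 x $4 = $28
Total cost: $120 + $28 = $148
Total weight: 17 lbs
Average: $148 / 17 = $8.7058... ≈ $8.71/lb

$8.71/lb


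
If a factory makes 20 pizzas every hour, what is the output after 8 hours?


Production rate: 20 pizzas per hour
Time: 8 hours
Total: 20 x 8 = 160 pizzas

160 pizzas


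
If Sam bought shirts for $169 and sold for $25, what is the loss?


Selling price = $25
Cost price = $169
Loss = cost price - selling price:
Loss = $169 - $25 = $144

$144


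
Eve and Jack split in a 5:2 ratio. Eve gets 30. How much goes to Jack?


Find the multiplier:
30 / 5 = 6
Apply to Jack's share:
2 x 6 = 12

12


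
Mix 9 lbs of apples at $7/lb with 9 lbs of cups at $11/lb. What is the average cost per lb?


Cost of apples:
9 x $7 = $63
Cost of cups:
9 x $11 = $99
Total cost: $63 + $99 = $162
Total weight: 18 lbs
Average: $162 / 18 = $9/lb

$9/lb


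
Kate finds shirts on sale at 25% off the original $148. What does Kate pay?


Calculate the discount amount:
25% of $148 = $37
Subtract from original:
$148 - $37 = $111

$111


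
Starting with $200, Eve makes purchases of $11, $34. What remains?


Add up expenses:
$11 + $34 = $45
Subtract from budget:
$200 - $45 = $155

$155


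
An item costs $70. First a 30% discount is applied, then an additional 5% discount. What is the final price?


First discount:
30% of $70 = $21
Price after first discount:
$70 - $21 = $49
Second discount:
5% of $49 = $2.45
Final price:
$49 - $2.45 = $46.55

$46.55


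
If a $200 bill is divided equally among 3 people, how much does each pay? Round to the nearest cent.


Total bill: $200
Number of people: 3
Each pays: $200 / 3 = $66.6666... ≈ $66.67

$66.67


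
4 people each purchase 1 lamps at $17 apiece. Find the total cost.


Cost per person:
1 x $17 = $17
Group total:
4 x $17 = $68

$68


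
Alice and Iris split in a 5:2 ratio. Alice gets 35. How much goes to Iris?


Find the multiplier:
35 / 5 = 7
Apply to Iris's share:
2 x 7 = 14

14


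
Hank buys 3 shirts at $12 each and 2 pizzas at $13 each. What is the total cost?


Cost of shirts:
3 x $12 = $36
Cost of pizzas:
2 x $13 = $26
Add both:
$36 + $26 = $62

$62


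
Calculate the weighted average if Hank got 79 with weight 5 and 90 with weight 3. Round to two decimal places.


Weighted sum:
5 x 79 + 3 x 90 = 665
Total weight:
5 + 3 = 8
Weighted average:
665 / 8 = 83.125 ≈ 83.13

83.13


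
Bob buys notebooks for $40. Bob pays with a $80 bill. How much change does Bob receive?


Start with the amount paid:
$80
Subtract the price:
$80 - $40 = $40

$40


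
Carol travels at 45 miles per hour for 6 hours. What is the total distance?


Use the formula: distance = speed x time
Speed = 45 mph, Time = 6 hours
45 x 6 = 270 miles

270 miles


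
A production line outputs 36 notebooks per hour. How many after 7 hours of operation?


Production rate: 36 notebooks per hour
Time: 7 hours
Total: 36 x 7 = 252 notebooks

252 notebooks


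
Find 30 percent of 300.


Convert percentage to decimal:
30% = 0.3
Multiply:
300 x 0.3 = 90

90


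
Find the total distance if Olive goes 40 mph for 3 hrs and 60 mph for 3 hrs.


Leg 1 distance:
40 x 3 = 120 miles
Leg 2 distance:
60 x 3 = 180 miles
Total distance:
120 + 180 = 300 miles

300 miles


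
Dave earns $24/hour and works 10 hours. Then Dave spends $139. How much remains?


Calculate earnings:
10 x $24 = $240
Subtract spending:
$240 - $139 = $101

$101


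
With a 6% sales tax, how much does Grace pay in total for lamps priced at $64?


Calculate the tax:
6% of $64 = $3.84
Add tax to price:
$64 + $3.84 = $67.84

$67.84


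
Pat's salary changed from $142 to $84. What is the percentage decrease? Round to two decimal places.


Find the absolute change:
|84 - 142| = 58
Divide by original and multiply by 100:
58 / 142 x 100 = 40.8450...% ≈ 40.85%

40.85%


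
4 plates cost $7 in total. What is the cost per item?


Total cost: $7
Number of items: 4
Unit price: $7 / 4 = $1.75

$1.75


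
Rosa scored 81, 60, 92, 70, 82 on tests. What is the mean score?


Add the scores:
81 + 60 + 92 + 70 + 82 = 385
Divide by the number of tests:
385 / 5 = 77

77


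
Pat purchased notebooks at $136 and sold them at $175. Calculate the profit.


Selling price = $175
Cost price = $136
Profit = selling price - cost price:
Profit = $175 - $136 = $39

$39


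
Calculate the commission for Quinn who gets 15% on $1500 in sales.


Convert rate to decimal:
15% = 0.15
Multiply by sales:
$1500 x 0.15 = $225

$225


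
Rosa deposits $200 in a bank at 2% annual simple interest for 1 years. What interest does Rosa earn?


Use the formula I = P x R x T / 100
P x R x T = 200 x 2 x 1 = 400
I = 400 / 100 = $4

$4


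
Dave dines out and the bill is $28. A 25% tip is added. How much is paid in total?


Calculate the tip:
25% of $28 = $7
Add tip to meal cost:
$28 + $7 = $35

$35


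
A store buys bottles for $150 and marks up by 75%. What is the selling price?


Calculate the markup amount:
75% of $150 = $112.50
Add to cost:
$150 + $112.50 = $262.50

$262.50


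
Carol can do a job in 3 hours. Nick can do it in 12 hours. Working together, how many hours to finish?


Carol's rate: 1/3 of the job per hour
Nick's rate: 1/12 of the job per hour
Combined rate: 1/3 + 1/12 = 5/12 per hour
Time = 1 / (5/12) = 12/5 = 2.4 hours

2.4 hours


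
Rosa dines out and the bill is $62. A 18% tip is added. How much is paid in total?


Calculate the tip:
18% of $62 = $11.16
Add tip to meal cost:
$62 + $11.16 = $73.16

$73.16


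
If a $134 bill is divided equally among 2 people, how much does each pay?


Total bill: $134
Number of people: 2
Each pays: $134 / 2 = $67

$67


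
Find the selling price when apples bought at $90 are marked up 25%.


Calculate the markup amount:
25% of $90 = $22.50
Add to cost:
$90 + $22.50 = $112.50

$112.50


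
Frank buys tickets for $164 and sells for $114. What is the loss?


Selling price = $114
Cost price = $164
Loss = cost price - selling price:
Loss = $164 - $114 = $50

$50


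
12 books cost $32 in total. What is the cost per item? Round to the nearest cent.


Total cost: $32
Number of items: 12
Unit price: $32 / 12 = $2.6666... ≈ $2.67

$2.67


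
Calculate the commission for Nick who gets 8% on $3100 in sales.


Convert rate to decimal:
8% = 0.08
Multiply by sales:
$3100 x 0.08 = $248

$248


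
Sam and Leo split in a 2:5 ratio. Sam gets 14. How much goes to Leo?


Find the multiplier:
14 / 2 = 7
Apply to Leo's share:
5 x 7 = 35

35


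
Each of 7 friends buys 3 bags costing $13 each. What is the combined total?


Cost per person:
3 x $13 = $39
Group total:
7 x $39 = $273

$273


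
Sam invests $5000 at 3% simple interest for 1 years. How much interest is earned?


Use the formula I = P x R x T / 100
P x R x T = 5000 x 3 x 1 = 15000
I = 15000 / 100 = $150

$150


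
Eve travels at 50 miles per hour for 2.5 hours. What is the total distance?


Use the formula: distance = speed x time
Speed = 50 mph, Time = 2.5 hours
50 x 2.5 = 125 miles

125 miles


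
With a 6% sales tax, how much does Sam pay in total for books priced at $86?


Calculate the tax:
6% of $86 = $5.16
Add tax to price:
$86 + $5.16 = $91.16

$91.16


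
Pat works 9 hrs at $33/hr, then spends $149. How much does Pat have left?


Calculate earnings:
9 x $33 = $297
Subtract spending:
$297 - $149 = $148

$148


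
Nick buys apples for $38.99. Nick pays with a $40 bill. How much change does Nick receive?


Start with the amount paid:
$40
Subtract the price:
$40 - $38.99 = $1.01

$1.01


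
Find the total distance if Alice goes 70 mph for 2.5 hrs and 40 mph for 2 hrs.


Leg 1 distance:
70 x 2.5 = 175 miles
Leg 2 distance:
40 x 2 = 80 miles
Total distance:
175 + 80 = 255 miles

255 miles


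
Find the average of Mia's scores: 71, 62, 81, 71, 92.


Add the scores:
71 + 62 + 81 + 71 + 92 = 377
Divide by the number of tests:
377 / 5 = 75.4

75.4


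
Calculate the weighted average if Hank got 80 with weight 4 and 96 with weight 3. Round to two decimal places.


Weighted sum:
4 x 80 + 3 x 96 = 608
Total weight:
4 + 3 = 7
Weighted average:
608 / 7 = 86.8571... ≈ 86.86

86.86


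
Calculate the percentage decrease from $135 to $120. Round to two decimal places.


Find the absolute change:
|120 - 135| = 15
Divide by original and multiply by 100:
15 / 135 x 100 = 11.1111...% ≈ 11.11%

11.11%


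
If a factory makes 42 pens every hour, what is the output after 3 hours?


Production rate: 42 pens per hour
Time: 3 hours
Total: 42 x 3 = 126 pens

126 pens


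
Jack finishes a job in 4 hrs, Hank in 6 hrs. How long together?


Jack's rate: 1/4 of the job per hour
Hank's rate: 1/6 of the job per hour
Combined rate: 1/4 + 1/6 = 5/12 per hour
Time = 1 / (5/12) = 12/5 = 2.4 hours

2.4 hours


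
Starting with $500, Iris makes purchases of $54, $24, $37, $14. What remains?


Add up expenses:
$54 + $24 + $37 + $14 = $129
Subtract from budget:
$500 - $129 = $371

$371


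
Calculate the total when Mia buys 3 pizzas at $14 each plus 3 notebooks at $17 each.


Cost of pizzas:
3 x $14 = $42
Cost of notebooks:
3 x $17 = $51
Add both:
$42 + $51 = $93

$93


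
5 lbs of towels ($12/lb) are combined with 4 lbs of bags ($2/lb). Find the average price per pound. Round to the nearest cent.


Cost of towels:
5 x $12 = $60
Cost of bags:
4 x $2 = $8
Total cost: $60 + $8 = $68
Total weight: 9 lbs
Average: $68 / 9 = $7.5555... ≈ $7.56/lb

$7.56/lb


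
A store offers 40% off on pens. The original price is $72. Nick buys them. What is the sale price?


Calculate the discount amount:
40% of $72 = $28.80
Subtract from original:
$72 - $28.80 = $43.20

$43.20


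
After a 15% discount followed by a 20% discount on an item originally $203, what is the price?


First discount:
15% of $203 = $30.45
Price after first discount:
$203 - $30.45 = $172.55
Second discount:
20% of $172.55 = $34.51
Final price:
$172.55 - $34.51 = $138.04

$138.04


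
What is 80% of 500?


Convert percentage to decimal:
80% = 0.8
Multiply:
500 x 0.8 = 400

400


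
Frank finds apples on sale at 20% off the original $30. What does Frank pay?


Calculate the discount amount:
20% of $30 = $6
Subtract from original:
$30 - $6 = $24

$24


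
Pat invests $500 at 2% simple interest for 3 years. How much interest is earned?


Use the formula I = P x R x T / 100
P x R x T = 500 x 2 x 3 = 3000
I = 3000 / 100 = $30

$30


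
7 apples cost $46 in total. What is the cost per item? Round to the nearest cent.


Total cost: $46
Number of items: 7
Unit price: $46 / 7 = $6.5714... ≈ $6.57

$6.57


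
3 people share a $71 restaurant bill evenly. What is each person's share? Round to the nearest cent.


Total bill: $71
Number of people: 3
Each pays: $71 / 3 = $23.6666... ≈ $23.67

$23.67


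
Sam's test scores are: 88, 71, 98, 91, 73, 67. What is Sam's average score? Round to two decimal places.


Add the scores:
88 + 71 + 98 + 91 + 73 + 67 = 488
Divide by the number of tests:
488 / 6 = 81.3333... ≈ 81.33

81.33


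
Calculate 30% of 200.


Convert percentage to decimal:
30% = 0.3
Multiply:
200 x 0.3 = 60

60


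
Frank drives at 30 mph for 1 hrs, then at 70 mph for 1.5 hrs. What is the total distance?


Leg 1 distance:
30 x 1 = 30 miles
Leg 2 distance:
70 x 1.5 = 105 miles
Total distance:
30 + 105 = 135 miles

135 miles


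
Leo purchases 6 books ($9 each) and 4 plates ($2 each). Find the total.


Cost of books:
6 x $9 = $54
Cost of plates:
4 x $2 = $8
Add both:
$54 + $8 = $62

$62


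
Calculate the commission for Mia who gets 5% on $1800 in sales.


Convert rate to decimal:
5% = 0.05
Multiply by sales:
$1800 x 0.05 = $90

$90


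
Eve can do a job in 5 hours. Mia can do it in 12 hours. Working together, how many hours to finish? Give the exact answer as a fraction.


Eve's rate: 1/5 of the job per hour
Mia's rate: 1/12 of the job per hour
Combined rate: 1/5 + 1/12 = 17/60 per hour
Time = 1 / (17/60) = 60/17 hours (≈ 3.53 hours)

60/17 hours


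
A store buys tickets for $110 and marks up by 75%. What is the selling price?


Calculate the markup amount:
75% of $110 = $82.50
Add to cost:
$110 + $82.50 = $192.50

$192.50


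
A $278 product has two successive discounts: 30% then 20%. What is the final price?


First discount:
30% of $278 = $83.40
Price after first discount:
$278 - $83.40 = $194.60
Second discount:
20% of $194.60 = $38.92
Final price:
$194.60 - $38.92 = $155.68

$155.68


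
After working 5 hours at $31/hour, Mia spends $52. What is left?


Calculate earnings:
5 x $31 = $155
Subtract spending:
$155 - $52 = $103

$103


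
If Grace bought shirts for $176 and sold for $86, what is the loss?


Selling price = $86
Cost price = $176
Loss = cost price - selling price:
Loss = $176 - $86 = $90

$90


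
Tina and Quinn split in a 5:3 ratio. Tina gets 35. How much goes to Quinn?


Find the multiplier:
35 / 5 = 7
Apply to Quinn's share:
3 x 7 = 21

21


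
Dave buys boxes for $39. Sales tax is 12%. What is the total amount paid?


Calculate the tax:
12% of $39 = $4.68
Add tax to price:
$39 + $4.68 = $43.68

$43.68


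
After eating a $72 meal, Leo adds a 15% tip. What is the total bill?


Calculate the tip:
15% of $72 = $10.80
Add tip to meal cost:
$72 + $10.80 = $82.80

$82.80


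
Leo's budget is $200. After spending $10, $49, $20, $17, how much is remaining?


Add up expenses:
$10 + $49 + $20 + $17 = $96
Subtract from budget:
$200 - $96 = $104

$104


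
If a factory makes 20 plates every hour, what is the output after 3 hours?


Production rate: 20 plates per hour
Time: 3 hours
Total: 20 x 3 = 60 plates

60 plates


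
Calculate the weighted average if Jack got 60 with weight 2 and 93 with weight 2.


Weighted sum:
2 x 60 + 2 x 93 = 306
Total weight:
2 + 2 = 4
Weighted average:
306 / 4 = 76.5

76.5


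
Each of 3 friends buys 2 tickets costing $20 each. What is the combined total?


Cost per person:
2 x $20 = $40
Group total:
3 x $40 = $120

$120


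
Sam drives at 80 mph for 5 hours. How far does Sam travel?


Use the formula: distance = speed x time
Speed = 80 mph, Time = 5 hours
80 x 5 = 400 miles

400 miles


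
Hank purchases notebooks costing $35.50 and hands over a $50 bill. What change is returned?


Start with the amount paid:
$50
Subtract the price:
$50 - $35.50 = $14.50

$14.50


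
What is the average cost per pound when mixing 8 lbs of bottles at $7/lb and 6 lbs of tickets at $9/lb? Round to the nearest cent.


Cost of bottles:
8 x $7 = $56
Cost of tickets:
6 x $9 = $54
Total cost: $56 + $54 = $110
Total weight: 14 lbs
Average: $110 / 14 = $7.8571... ≈ $7.86/lb

$7.86/lb


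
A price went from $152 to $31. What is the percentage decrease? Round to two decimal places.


Find the absolute change:
|31 - 152| = 121
Divide by original and multiply by 100:
121 / 152 x 100 = 79.6052...% ≈ 79.61%

79.61%


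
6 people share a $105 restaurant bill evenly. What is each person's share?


Total bill: $105
Number of people: 6
Each pays: $105 / 6 = $17.50

$17.50


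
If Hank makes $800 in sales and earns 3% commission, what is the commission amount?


Convert rate to decimal:
3% = 0.03
Multiply by sales:
$800 x 0.03 = $24

$24


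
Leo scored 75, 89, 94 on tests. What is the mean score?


Add the scores:
75 + 89 + 94 = 258
Divide by the number of tests:
258 / 3 = 86

86


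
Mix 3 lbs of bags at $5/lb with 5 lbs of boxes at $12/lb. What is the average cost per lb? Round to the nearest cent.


Cost of bags:
3 x $5 = $15
Cost of boxes:
5 x $12 = $60
Total cost: $15 + $60 = $75
Total weight: 8 lbs
Average: $75 / 8 = $9.375 ≈ $9.38/lb

$9.38/lb


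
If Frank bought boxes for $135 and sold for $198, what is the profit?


Selling price = $198
Cost price = $135
Profit = selling price - cost price:
Profit = $198 - $135 = $63

$63


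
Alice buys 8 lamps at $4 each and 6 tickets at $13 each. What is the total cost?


Cost of lamps:
8 x $4 = $32
Cost of tickets:
6 x $13 = $78
Add both:
$32 + $78 = $110

$110


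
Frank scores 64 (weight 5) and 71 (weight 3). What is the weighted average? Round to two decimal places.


Weighted sum:
5 x 64 + 3 x 71 = 533
Total weight:
5 + 3 = 8
Weighted average:
533 / 8 = 66.625 ≈ 66.63

66.63


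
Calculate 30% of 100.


Convert percentage to decimal:
30% = 0.3
Multiply:
100 x 0.3 = 30

30


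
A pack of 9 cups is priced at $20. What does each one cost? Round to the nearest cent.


Total cost: $20
Number of items: 9
Unit price: $20 / 9 = $2.2222... ≈ $2.22

$2.22


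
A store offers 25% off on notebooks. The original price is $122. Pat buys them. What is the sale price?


Calculate the discount amount:
25% of $122 = $30.50
Subtract from original:
$122 - $30.50 = $91.50

$91.50


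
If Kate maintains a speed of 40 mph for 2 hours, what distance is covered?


Use the formula: distance = speed x time
Speed = 40 mph, Time = 2 hours
40 x 2 = 80 miles

80 miles


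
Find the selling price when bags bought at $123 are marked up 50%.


Calculate the markup amount:
50% of $123 = $61.50
Add to cost:
$123 + $61.50 = $184.50

$184.50


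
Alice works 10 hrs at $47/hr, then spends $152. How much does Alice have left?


Calculate earnings:
10 x $47 = $470
Subtract spending:
$470 - $152 = $318

$318


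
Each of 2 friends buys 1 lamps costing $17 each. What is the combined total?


Cost per person:
1 x $17 = $17
Group total:
2 x $17 = $34

$34


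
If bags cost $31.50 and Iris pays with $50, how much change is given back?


Start with the amount paid:
$50
Subtract the price:
$50 - $31.50 = $18.50

$18.50


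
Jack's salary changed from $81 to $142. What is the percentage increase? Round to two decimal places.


Find the absolute change:
|142 - 81| = 61
Divide by original and multiply by 100:
61 / 81 x 100 = 75.3086...% ≈ 75.31%

75.31%


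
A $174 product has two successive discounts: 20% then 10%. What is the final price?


First discount:
20% of $174 = $34.80
Price after first discount:
$174 - $34.80 = $139.20
Second discount:
10% of $139.20 = $13.92
Final price:
$139.20 - $13.92 = $125.28

$125.28


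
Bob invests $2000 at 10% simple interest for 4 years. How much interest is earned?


Use the formula I = P x R x T / 100
P x R x T = 2000 x 10 x 4 = 80000
I = 80000 / 100 = $800

$800


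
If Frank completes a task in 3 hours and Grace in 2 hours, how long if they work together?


Frank's rate: 1/3 of the job per hour
Grace's rate: 1/2 of the job per hour
Combined rate: 1/3 + 1/2 = 5/6 per hour
Time = 1 / (5/6) = 6/5 = 1.2 hours

1.2 hours


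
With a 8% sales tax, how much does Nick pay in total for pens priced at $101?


Calculate the tax:
8% of $101 = $8.08
Add tax to price:
$101 + $8.08 = $109.08

$109.08


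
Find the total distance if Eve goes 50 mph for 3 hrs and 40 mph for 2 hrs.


Leg 1 distance:
50 x 3 = 150 miles
Leg 2 distance:
40 x 2 = 80 miles
Total distance:
150 + 80 = 230 miles

230 miles


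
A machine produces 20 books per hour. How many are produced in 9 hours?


Production rate: 20 books per hour
Time: 9 hours
Total: 20 x 9 = 180 books

180 books


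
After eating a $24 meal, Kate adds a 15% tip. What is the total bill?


Calculate the tip:
15% of $24 = $3.60
Add tip to meal cost:
$24 + $3.60 = $27.60

$27.60


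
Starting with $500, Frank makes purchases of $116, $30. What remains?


Add up expenses:
$116 + $30 = $146
Subtract from budget:
$500 - $146 = $354

$354


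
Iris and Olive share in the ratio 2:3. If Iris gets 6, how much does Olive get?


Find the multiplier:
6 / 2 = 3
Apply to Olive's share:
3 x 3 = 9

9


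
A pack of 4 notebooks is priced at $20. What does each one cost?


Total cost: $20
Number of items: 4
Unit price: $20 / 4 = $5

$5


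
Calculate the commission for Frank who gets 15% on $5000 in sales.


Convert rate to decimal:
15% = 0.15
Multiply by sales:
$5000 x 0.15 = $750

$750


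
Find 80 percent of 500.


Convert percentage to decimal:
80% = 0.8
Multiply:
500 x 0.8 = 400

400


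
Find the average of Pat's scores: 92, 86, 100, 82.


Add the scores:
92 + 86 + 100 + 82 = 360
Divide by the number of tests:
360 / 4 = 90

90


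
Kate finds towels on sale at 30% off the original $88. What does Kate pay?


Calculate the discount amount:
30% of $88 = $26.40
Subtract from original:
$88 - $26.40 = $61.60

$61.60


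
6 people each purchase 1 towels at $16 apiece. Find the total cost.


Cost per person:
1 x $16 = $16
Group total:
6 x $16 = $96

$96


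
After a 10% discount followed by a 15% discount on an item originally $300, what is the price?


First discount:
10% of $300 = $30
Price after first discount:
$300 - $30 = $270
Second discount:
15% of $270 = $40.50
Final price:
$270 - $40.50 = $229.50

$229.50


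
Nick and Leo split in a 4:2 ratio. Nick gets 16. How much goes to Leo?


Find the multiplier:
16 / 4 = 4
Apply to Leo's share:
2 x 4 = 8

8


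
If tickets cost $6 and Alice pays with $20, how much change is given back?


Start with the amount paid:
$20
Subtract the price:
$20 - $6 = $14

$14


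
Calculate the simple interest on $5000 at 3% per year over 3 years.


Use the formula I = P x R x T / 100
P x R x T = 5000 x 3 x 3 = 45000
I = 45000 / 100 = $450

$450


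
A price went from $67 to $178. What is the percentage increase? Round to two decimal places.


Find the absolute change:
|178 - 67| = 111
Divide by original and multiply by 100:
111 / 67 x 100 = 165.6716...% ≈ 165.67%

165.67%


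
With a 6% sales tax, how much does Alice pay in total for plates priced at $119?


Calculate the tax:
6% of $119 = $7.14
Add tax to price:
$119 + $7.14 = $126.14

$126.14


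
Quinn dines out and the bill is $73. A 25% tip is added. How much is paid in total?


Calculate the tip:
25% of $73 = $18.25
Add tip to meal cost:
$73 + $18.25 = $91.25

$91.25


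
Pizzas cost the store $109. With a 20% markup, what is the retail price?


Calculate the markup amount:
20% of $109 = $21.80
Add to cost:
$109 + $21.80 = $130.80

$130.80


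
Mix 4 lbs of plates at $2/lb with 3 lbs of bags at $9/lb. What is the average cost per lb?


Cost of plates:
4 x $2 = $8
Cost of bags:
3 x $9 = $27
Total cost: $8 + $27 = $35
Total weight: 7 lbs
Average: $35 / 7 = $5/lb

$5/lb


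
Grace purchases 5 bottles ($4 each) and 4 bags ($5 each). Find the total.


Cost of bottles:
5 x $4 = $20
Cost of bags:
4 x $5 = $20
Add both:
$20 + $20 = $40

$40


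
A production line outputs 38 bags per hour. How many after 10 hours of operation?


Production rate: 38 bags per hour
Time: 10 hours
Total: 38 x 10 = 380 bags

380 bags


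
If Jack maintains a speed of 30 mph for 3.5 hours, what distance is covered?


Use the formula: distance = speed x time
Speed = 30 mph, Time = 3.5 hours
30 x 3.5 = 105 miles

105 miles


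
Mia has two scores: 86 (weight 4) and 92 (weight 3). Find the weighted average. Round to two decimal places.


Weighted sum:
4 x 86 + 3 x 92 = 620
Total weight:
4 + 3 = 7
Weighted average:
620 / 7 = 88.5714... ≈ 88.57

88.57


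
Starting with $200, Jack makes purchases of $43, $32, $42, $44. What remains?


Add up expenses:
$43 + $32 + $42 + $44 = $161
Subtract from budget:
$200 - $161 = $39

$39


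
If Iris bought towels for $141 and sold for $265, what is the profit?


Selling price = $265
Cost price = $141
Profit = selling price - cost price:
Profit = $265 - $141 = $124

$124


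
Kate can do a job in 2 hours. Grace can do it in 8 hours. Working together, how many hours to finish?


Kate's rate: 1/2 of the job per hour
Grace's rate: 1/8 of the job per hour
Combined rate: 1/2 + 1/8 = 5/8 per hour
Time = 1 / (5/8) = 8/5 = 1.6 hours

1.6 hours


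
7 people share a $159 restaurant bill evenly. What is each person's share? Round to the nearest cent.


Total bill: $159
Number of people: 7
Each pays: $159 / 7 = $22.7142... ≈ $22.71

$22.71


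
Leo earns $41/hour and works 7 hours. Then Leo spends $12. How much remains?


Calculate earnings:
7 x $41 = $287
Subtract spending:
$287 - $12 = $275

$275


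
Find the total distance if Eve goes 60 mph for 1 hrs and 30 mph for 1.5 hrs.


Leg 1 distance:
60 x 1 = 60 miles
Leg 2 distance:
30 x 1.5 = 45 miles
Total distance:
60 + 45 = 105 miles

105 miles


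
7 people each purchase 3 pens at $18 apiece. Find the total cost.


Cost per person:
3 x $18 = $54
Group total:
7 x $54 = $378

$378


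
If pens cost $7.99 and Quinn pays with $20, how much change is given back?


Start with the amount paid:
$20
Subtract the price:
$20 - $7.99 = $12.01

$12.01


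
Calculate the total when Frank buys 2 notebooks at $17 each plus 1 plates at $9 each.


Cost of notebooks:
2 x $17 = $34
Cost of plates:
1 x $9 = $9
Add both:
$34 + $9 = $43

$43


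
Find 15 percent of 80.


Convert percentage to decimal:
15% = 0.15
Multiply:
80 x 0.15 = 12

12


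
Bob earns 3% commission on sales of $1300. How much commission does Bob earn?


Convert rate to decimal:
3% = 0.03
Multiply by sales:
$1300 x 0.03 = $39

$39


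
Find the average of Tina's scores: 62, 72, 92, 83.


Add the scores:
62 + 72 + 92 + 83 = 309
Divide by the number of tests:
309 / 4 = 77.25

77.25


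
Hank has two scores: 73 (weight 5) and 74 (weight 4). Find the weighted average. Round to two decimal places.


Weighted sum:
5 x 73 + 4 x 74 = 661
Total weight:
5 + 4 = 9
Weighted average:
661 / 9 = 73.4444... ≈ 73.44

73.44


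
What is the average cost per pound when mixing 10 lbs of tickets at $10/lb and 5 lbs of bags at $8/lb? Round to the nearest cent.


Cost of tickets:
10 x $10 = $100
Cost of bags:
5 x $8 = $40
Total cost: $100 + $40 = $140
Total weight: 15 lbs
Average: $140 / 15 = $9.3333... ≈ $9.33/lb

$9.33/lb


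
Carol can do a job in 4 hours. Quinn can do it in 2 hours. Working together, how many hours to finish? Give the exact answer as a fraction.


Carol's rate: 1/4 of the job per hour
Quinn's rate: 1/2 of the job per hour
Combined rate: 1/4 + 1/2 = 3/4 per hour
Time = 1 / (3/4) = 4/3 hours (≈ 1.33 hours)

4/3 hours


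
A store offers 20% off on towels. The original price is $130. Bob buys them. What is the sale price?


Calculate the discount amount:
20% of $130 = $26
Subtract from original:
$130 - $26 = $104

$104


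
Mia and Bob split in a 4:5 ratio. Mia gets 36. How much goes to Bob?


Find the multiplier:
36 / 4 = 9
Apply to Bob's share:
5 x 9 = 45

45


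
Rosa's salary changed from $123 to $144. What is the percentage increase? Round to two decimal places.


Find the absolute change:
|144 - 123| = 21
Divide by original and multiply by 100:
21 / 123 x 100 = 17.0731...% ≈ 17.07%

17.07%


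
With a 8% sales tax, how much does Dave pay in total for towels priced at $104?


Calculate the tax:
8% of $104 = $8.32
Add tax to price:
$104 + $8.32 = $112.32

$112.32


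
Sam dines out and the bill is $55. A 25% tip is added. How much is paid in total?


Calculate the tip:
25% of $55 = $13.75
Add tip to meal cost:
$55 + $13.75 = $68.75

$68.75


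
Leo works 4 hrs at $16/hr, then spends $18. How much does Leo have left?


Calculate earnings:
4 x $16 = $64
Subtract spending:
$64 - $18 = $46

$46


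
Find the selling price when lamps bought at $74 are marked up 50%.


Calculate the markup amount:
50% of $74 = $37
Add to cost:
$74 + $37 = $111

$111


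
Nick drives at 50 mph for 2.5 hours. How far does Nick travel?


Use the formula: distance = speed x time
Speed = 50 mph, Time = 2.5 hours
50 x 2.5 = 125 miles

125 miles


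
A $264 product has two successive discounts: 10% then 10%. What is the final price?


First discount:
10% of $264 = $26.40
Price after first discount:
$264 - $26.40 = $237.60
Second discount:
10% of $237.60 = $23.76
Final price:
$237.60 - $23.76 = $213.84

$213.84


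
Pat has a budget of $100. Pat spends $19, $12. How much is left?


Add up expenses:
$19 + $12 = $31
Subtract from budget:
$100 - $31 = $69

$69


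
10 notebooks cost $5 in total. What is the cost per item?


Total cost: $5
Number of items: 10
Unit price: $5 / 10 = $0.50

$0.50


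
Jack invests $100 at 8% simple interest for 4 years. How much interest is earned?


Use the formula I = P x R x T / 100
P x R x T = 100 x 8 x 4 = 3200
I = 3200 / 100 = $32

$32


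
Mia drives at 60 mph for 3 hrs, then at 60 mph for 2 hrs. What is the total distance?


Leg 1 distance:
60 x 3 = 180 miles
Leg 2 distance:
60 x 2 = 120 miles
Total distance:
180 + 120 = 300 miles

300 miles


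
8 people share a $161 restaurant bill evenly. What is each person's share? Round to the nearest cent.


Total bill: $161
Number of people: 8
Each pays: $161 / 8 = $20.125 ≈ $20.13

$20.13


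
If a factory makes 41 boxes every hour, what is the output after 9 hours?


Production rate: 41 boxes per hour
Time: 9 hours
Total: 41 x 9 = 369 boxes

369 boxes


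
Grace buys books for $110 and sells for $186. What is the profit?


Selling price = $186
Cost price = $110
Profit = selling price - cost price:
Profit = $186 - $110 = $76

$76


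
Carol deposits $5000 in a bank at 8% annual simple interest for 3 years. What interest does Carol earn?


Use the formula I = P x R x T / 100
P x R x T = 5000 x 8 x 3 = 120000
I = 120000 / 100 = $1200

$1200


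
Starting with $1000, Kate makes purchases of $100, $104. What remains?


Add up expenses:
$100 + $104 = $204
Subtract from budget:
$1000 - $204 = $796

$796


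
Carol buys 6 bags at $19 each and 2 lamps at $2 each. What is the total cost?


Cost of bags:
6 x $19 = $114
Cost of lamps:
2 x $2 = $4
Add both:
$114 + $4 = $118

$118


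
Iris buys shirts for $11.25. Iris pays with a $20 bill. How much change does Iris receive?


Start with the amount paid:
$20
Subtract the price:
$20 - $11.25 = $8.75

$8.75


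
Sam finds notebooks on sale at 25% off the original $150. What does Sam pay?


Calculate the discount amount:
25% of $150 = $37.50
Subtract from original:
$150 - $37.50 = $112.50

$112.50


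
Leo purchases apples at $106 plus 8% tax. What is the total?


Calculate the tax:
8% of $106 = $8.48
Add tax to price:
$106 + $8.48 = $114.48

$114.48


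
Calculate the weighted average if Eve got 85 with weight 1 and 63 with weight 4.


Weighted sum:
1 x 85 + 4 x 63 = 337
Total weight:
1 + 4 = 5
Weighted average:
337 / 5 = 67.4

67.4


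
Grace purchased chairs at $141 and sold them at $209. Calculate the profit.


Selling price = $209
Cost price = $141
Profit = selling price - cost price:
Profit = $209 - $141 = $68

$68


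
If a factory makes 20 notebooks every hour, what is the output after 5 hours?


Production rate: 20 notebooks per hour
Time: 5 hours
Total: 20 x 5 = 100 notebooks

100 notebooks


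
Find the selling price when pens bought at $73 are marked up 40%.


Calculate the markup amount:
40% of $73 = $29.20
Add to cost:
$73 + $29.20 = $102.20

$102.20


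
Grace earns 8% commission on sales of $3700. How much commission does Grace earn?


Convert rate to decimal:
8% = 0.08
Multiply by sales:
$3700 x 0.08 = $296

$296


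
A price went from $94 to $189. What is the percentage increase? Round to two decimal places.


Find the absolute change:
|189 - 94| = 95
Divide by original and multiply by 100:
95 / 94 x 100 = 101.0638...% ≈ 101.06%

101.06%


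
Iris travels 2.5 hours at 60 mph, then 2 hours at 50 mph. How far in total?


Leg 1 distance:
60 x 2.5 = 150 miles
Leg 2 distance:
50 x 2 = 100 miles
Total distance:
150 + 100 = 250 miles

250 miles
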